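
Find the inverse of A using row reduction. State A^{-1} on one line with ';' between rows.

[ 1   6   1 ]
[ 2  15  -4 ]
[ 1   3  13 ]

Gauss-Jordan on [A | I]:
R2 <- R2 - (2)*R1:  [  0   3  -6  |  -2   1   0 ]
R3 <- R3 - (1)*R1:  [  0  -3  12  |  -1   0   1 ]
R2 <- (1/3)*R2:  [    0     1    -2  |  -2/3   1/3     0 ]
R1 <- R1 - (6)*R2:  [  1   0  13  |   5  -2   0 ]
R3 <- R3 - (-3)*R2:  [  0   0   6  |  -3   1   1 ]
R3 <- (1/6)*R3:  [    0     0     1  |  -1/2   1/6   1/6 ]
R1 <- R1 - (13)*R3:  [     1      0      0  |   23/2  -25/6  -13/6 ]
R2 <- R2 - (-2)*R3:  [    0     1     0  |  -5/3   2/3   1/3 ]
Right block of [I | A^{-1}] is the inverse:
[ 23/2  -25/6  -13/6 ]
[ -5/3    2/3    1/3 ]
[ -1/2    1/6    1/6 ]

inverse = [23/2 -25/6 -13/6; -5/3 2/3 1/3; -1/2 1/6 1/6]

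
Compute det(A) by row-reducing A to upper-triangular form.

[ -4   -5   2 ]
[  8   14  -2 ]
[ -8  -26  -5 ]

Forward elimination:
R2 <- R2 - (-2)*R1:  [ 0  4  2 ]
R3 <- R3 - (2)*R1:  [   0  -16   -9 ]
R3 <- R3 - (-4)*R2:  [  0   0  -1 ]
Upper-triangular form:
[ -4  -5   2 ]
[  0   4   2 ]
[  0   0  -1 ]
det(A) = (-1)^0 * (-4) * (4) * (-1) = 16  (0 row swaps -> sign +1)

det(A) = 16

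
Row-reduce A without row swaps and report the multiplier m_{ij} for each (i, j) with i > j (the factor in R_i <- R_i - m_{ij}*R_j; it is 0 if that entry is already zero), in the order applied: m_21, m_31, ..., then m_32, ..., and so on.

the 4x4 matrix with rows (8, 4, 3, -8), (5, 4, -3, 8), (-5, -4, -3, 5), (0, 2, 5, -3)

multipliers: 5/8, -5/8, 0, -1, 4/3, -23/12

Forward elimination:
R2 <- R2 - (5/8)*R1:  [     0    3/2  -39/8     13 ]
R3 <- R3 - (-5/8)*R1:  [    0  -3/2  -9/8     0 ]
R4: entry in column 1 is already 0 -> m_{41} = 0 (no row operation needed)
R3 <- R3 - (-1)*R2:  [  0   0  -6  13 ]
R4 <- R4 - (4/3)*R2:  [     0      0   23/2  -61/3 ]
R4 <- R4 - (-23/12)*R3:  [     0      0      0  55/12 ]
Multipliers (in order of application): m_{21} = 5/8, m_{31} = -5/8, m_{41} = 0, m_{32} = -1, m_{42} = 4/3, m_{43} = -23/12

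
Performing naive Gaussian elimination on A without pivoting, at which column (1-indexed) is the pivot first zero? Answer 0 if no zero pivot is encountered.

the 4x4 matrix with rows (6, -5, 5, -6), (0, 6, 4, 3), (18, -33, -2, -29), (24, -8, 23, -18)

first zero-pivot column = 0

Naive forward elimination:
R3 <- R3 - (3)*R1:  [   0  -18  -17  -11 ]
R4 <- R4 - (4)*R1:  [  0  12   3   6 ]
R3 <- R3 - (-3)*R2:  [  0   0  -5  -2 ]
R4 <- R4 - (2)*R2:  [  0   0  -5   0 ]
R4 <- R4 - (1)*R3:  [ 0  0  0  2 ]
All pivots nonzero; naive elimination completes without hitting a zero pivot.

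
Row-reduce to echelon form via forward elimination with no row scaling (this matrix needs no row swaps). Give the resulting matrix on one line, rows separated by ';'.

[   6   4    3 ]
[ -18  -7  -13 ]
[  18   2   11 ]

REF = [6 4 3; 0 5 -4; 0 0 -6]

Forward elimination:
R2 <- R2 - (-3)*R1:  [  0   5  -4 ]
R3 <- R3 - (3)*R1:  [   0  -10    2 ]
R3 <- R3 - (-2)*R2:  [  0   0  -6 ]
Row echelon form:
[ 6  4   3 ]
[ 0  5  -4 ]
[ 0  0  -6 ]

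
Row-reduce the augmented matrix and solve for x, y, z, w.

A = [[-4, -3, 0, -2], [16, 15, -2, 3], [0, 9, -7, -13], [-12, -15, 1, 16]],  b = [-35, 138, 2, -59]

(5, 3, -2, 3)

Forward elimination on [A|b]:
R2 <- R2 - (-4)*R1:  [  0   3  -2  -5  -2 ]
R4 <- R4 - (3)*R1:  [  0  -6   1  22  46 ]
R3 <- R3 - (3)*R2:  [  0   0  -1   2   8 ]
R4 <- R4 - (-2)*R2:  [  0   0  -3  12  42 ]
R4 <- R4 - (3)*R3:  [  0   0   0   6  18 ]
Row echelon form:
[ -4  -3   0  -2  |  -35 ]
[  0   3  -2  -5  |   -2 ]
[  0   0  -1   2  |    8 ]
[  0   0   0   6  |   18 ]
Back-substitution:
w = (18) / 6 = 3
z = (8 - (2)*(3)) / -1 = -2
y = (-2 - (-2)*(-2) - (-5)*(3)) / 3 = 3
x = (-35 - (-3)*(3) - (-2)*(3)) / -4 = 5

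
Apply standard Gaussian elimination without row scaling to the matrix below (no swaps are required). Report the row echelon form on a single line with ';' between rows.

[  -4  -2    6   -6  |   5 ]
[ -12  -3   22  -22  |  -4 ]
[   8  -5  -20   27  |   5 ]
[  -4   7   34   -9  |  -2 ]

Forward elimination:
R2 <- R2 - (3)*R1:  [   0    3    4   -4  -19 ]
R3 <- R3 - (-2)*R1:  [  0  -9  -8  15  15 ]
R4 <- R4 - (1)*R1:  [  0   9  28  -3  -7 ]
R3 <- R3 - (-3)*R2:  [   0    0    4    3  -42 ]
R4 <- R4 - (3)*R2:  [  0   0  16   9  50 ]
R4 <- R4 - (4)*R3:  [   0    0    0   -3  218 ]
Row echelon form:
[ -4  -2  6  -6  |    5 ]
[  0   3  4  -4  |  -19 ]
[  0   0  4   3  |  -42 ]
[  0   0  0  -3  |  218 ]

REF = [-4 -2 6 -6 5; 0 3 4 -4 -19; 0 0 4 3 -42; 0 0 0 -3 218]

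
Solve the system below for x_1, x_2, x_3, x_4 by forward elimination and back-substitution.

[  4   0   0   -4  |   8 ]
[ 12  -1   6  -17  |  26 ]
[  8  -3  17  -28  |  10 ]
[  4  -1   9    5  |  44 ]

(4, 0, 2, 2)

Forward elimination on [A|b]:
R2 <- R2 - (3)*R1:  [  0  -1   6  -5   2 ]
R3 <- R3 - (2)*R1:  [   0   -3   17  -20   -6 ]
R4 <- R4 - (1)*R1:  [  0  -1   9   9  36 ]
R3 <- R3 - (3)*R2:  [   0    0   -1   -5  -12 ]
R4 <- R4 - (1)*R2:  [  0   0   3  14  34 ]
R4 <- R4 - (-3)*R3:  [  0   0   0  -1  -2 ]
Row echelon form:
[ 4   0   0  -4  |    8 ]
[ 0  -1   6  -5  |    2 ]
[ 0   0  -1  -5  |  -12 ]
[ 0   0   0  -1  |   -2 ]
Back-substitution:
x_4 = (-2) / -1 = 2
x_3 = (-12 - (-5)*(2)) / -1 = 2
x_2 = (2 - (6)*(2) - (-5)*(2)) / -1 = 0
x_1 = (8 - (-4)*(2)) / 4 = 4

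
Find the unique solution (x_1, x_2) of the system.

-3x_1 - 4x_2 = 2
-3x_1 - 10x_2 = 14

(2, -2)

Forward elimination on [A|b]:
R2 <- R2 - (1)*R1:  [  0  -6  12 ]
Row echelon form:
[ -3  -4  |   2 ]
[  0  -6  |  12 ]
Back-substitution:
x_2 = (12) / -6 = -2
x_1 = (2 - (-4)*(-2)) / -3 = 2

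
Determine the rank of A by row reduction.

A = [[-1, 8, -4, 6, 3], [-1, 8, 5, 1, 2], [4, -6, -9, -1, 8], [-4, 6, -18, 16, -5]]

Row reduction:
R2 <- R2 - (1)*R1:  [  0   0   9  -5  -1 ]
R3 <- R3 - (-4)*R1:  [   0   26  -25   23   20 ]
R4 <- R4 - (4)*R1:  [   0  -26   -2   -8  -17 ]
R2 <-> R3   (pivot in column 2 was zero)
[ -1    8   -4   6    3 ]
[  0   26  -25  23   20 ]
[  0    0    9  -5   -1 ]
[  0  -26   -2  -8  -17 ]
R4 <- R4 - (-1)*R2:  [   0    0  -27   15    3 ]
R4 <- R4 - (-3)*R3:  [ 0  0  0  0  0 ]
Row echelon form:
[ -1   8   -4   6   3 ]
[  0  26  -25  23  20 ]
[  0   0    9  -5  -1 ]
[  0   0    0   0   0 ]
Nonzero rows / pivot columns: 3

rank(A) = 3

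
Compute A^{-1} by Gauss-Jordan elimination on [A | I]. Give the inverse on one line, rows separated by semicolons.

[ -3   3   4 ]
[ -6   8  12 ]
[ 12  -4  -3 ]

inverse = [4/3 -7/18 2/9; 7 -13/6 2/3; -4 4/3 -1/3]

Gauss-Jordan on [A | I]:
R1 <- (1/-3)*R1:  [    1    -1  -4/3  |  -1/3     0     0 ]
R2 <- R2 - (-6)*R1:  [  0   2   4  |  -2   1   0 ]
R3 <- R3 - (12)*R1:  [  0   8  13  |   4   0   1 ]
R2 <- (1/2)*R2:  [   0    1    2  |   -1  1/2    0 ]
R1 <- R1 - (-1)*R2:  [    1     0   2/3  |  -4/3   1/2     0 ]
R3 <- R3 - (8)*R2:  [  0   0  -3  |  12  -4   1 ]
R3 <- (1/-3)*R3:  [    0     0     1  |    -4   4/3  -1/3 ]
R1 <- R1 - (2/3)*R3:  [     1      0      0  |    4/3  -7/18    2/9 ]
R2 <- R2 - (2)*R3:  [     0      1      0  |      7  -13/6    2/3 ]
Right block of [I | A^{-1}] is the inverse:
[ 4/3  -7/18   2/9 ]
[   7  -13/6   2/3 ]
[  -4    4/3  -1/3 ]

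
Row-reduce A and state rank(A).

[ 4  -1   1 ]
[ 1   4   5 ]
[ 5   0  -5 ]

rank(A) = 3

Row reduction:
R2 <- R2 - (1/4)*R1:  [    0  17/4  19/4 ]
R3 <- R3 - (5/4)*R1:  [     0    5/4  -25/4 ]
R3 <- R3 - (5/17)*R2:  [       0        0  -130/17 ]
Row echelon form:
[ 4    -1        1 ]
[ 0  17/4     19/4 ]
[ 0     0  -130/17 ]
Nonzero rows / pivot columns: 3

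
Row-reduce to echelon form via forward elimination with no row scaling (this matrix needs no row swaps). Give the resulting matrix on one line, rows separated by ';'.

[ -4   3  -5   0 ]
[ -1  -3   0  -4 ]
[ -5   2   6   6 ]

REF = [-4 3 -5 0; 0 -15/4 5/4 -4; 0 0 35/3 118/15]

Forward elimination:
R2 <- R2 - (1/4)*R1:  [     0  -15/4    5/4     -4 ]
R3 <- R3 - (5/4)*R1:  [    0  -7/4  49/4     6 ]
R3 <- R3 - (7/15)*R2:  [      0       0    35/3  118/15 ]
Row echelon form:
[ -4      3    -5       0 ]
[  0  -15/4   5/4      -4 ]
[  0      0  35/3  118/15 ]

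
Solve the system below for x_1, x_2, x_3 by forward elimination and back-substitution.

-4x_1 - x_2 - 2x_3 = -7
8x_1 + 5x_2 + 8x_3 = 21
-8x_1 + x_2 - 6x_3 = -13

(1, 1, 1)

Forward elimination on [A|b]:
R2 <- R2 - (-2)*R1:  [ 0  3  4  7 ]
R3 <- R3 - (2)*R1:  [  0   3  -2   1 ]
R3 <- R3 - (1)*R2:  [  0   0  -6  -6 ]
Row echelon form:
[ -4  -1  -2  |  -7 ]
[  0   3   4  |   7 ]
[  0   0  -6  |  -6 ]
Back-substitution:
x_3 = (-6) / -6 = 1
x_2 = (7 - (4)*(1)) / 3 = 1
x_1 = (-7 - (-1)*(1) - (-2)*(1)) / -4 = 1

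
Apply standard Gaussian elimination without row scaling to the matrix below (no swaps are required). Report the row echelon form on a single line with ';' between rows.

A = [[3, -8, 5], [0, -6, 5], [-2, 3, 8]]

Forward elimination:
R3 <- R3 - (-2/3)*R1:  [    0  -7/3  34/3 ]
R3 <- R3 - (7/18)*R2:  [      0       0  169/18 ]
Row echelon form:
[ 3  -8       5 ]
[ 0  -6       5 ]
[ 0   0  169/18 ]

REF = [3 -8 5; 0 -6 5; 0 0 169/18]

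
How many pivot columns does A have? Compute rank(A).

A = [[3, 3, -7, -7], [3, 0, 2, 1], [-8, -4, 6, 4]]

Row reduction:
R2 <- R2 - (1)*R1:  [  0  -3   9   8 ]
R3 <- R3 - (-8/3)*R1:  [     0      4  -38/3  -44/3 ]
R3 <- R3 - (-4/3)*R2:  [    0     0  -2/3    -4 ]
Row echelon form:
[ 3   3    -7  -7 ]
[ 0  -3     9   8 ]
[ 0   0  -2/3  -4 ]
Nonzero rows / pivot columns: 3

rank(A) = 3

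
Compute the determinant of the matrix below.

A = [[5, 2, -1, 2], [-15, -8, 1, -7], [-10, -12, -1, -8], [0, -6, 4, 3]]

det(A) = -300

Forward elimination:
R2 <- R2 - (-3)*R1:  [  0  -2  -2  -1 ]
R3 <- R3 - (-2)*R1:  [  0  -8  -3  -4 ]
R3 <- R3 - (4)*R2:  [ 0  0  5  0 ]
R4 <- R4 - (3)*R2:  [  0   0  10   6 ]
R4 <- R4 - (2)*R3:  [ 0  0  0  6 ]
Upper-triangular form:
[ 5   2  -1   2 ]
[ 0  -2  -2  -1 ]
[ 0   0   5   0 ]
[ 0   0   0   6 ]
det(A) = (-1)^0 * (5) * (-2) * (5) * (6) = -300  (0 row swaps -> sign +1)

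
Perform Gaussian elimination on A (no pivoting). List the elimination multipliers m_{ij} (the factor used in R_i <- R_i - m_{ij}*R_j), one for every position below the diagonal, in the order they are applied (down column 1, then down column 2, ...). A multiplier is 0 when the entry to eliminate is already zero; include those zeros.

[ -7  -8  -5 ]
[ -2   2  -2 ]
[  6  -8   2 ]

multipliers: 2/7, -6/7, -52/15

Forward elimination:
R2 <- R2 - (2/7)*R1:  [    0  30/7  -4/7 ]
R3 <- R3 - (-6/7)*R1:  [      0  -104/7   -16/7 ]
R3 <- R3 - (-52/15)*R2:  [      0       0  -64/15 ]
Multipliers (in order of application): m_{21} = 2/7, m_{31} = -6/7, m_{32} = -52/15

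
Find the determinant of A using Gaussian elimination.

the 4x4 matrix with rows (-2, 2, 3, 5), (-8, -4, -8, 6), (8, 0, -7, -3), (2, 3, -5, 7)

det(A) = 668

Forward elimination:
R2 <- R2 - (4)*R1:  [   0  -12  -20  -14 ]
R3 <- R3 - (-4)*R1:  [  0   8   5  17 ]
R4 <- R4 - (-1)*R1:  [  0   5  -2  12 ]
R3 <- R3 - (-2/3)*R2:  [     0      0  -25/3   23/3 ]
R4 <- R4 - (-5/12)*R2:  [     0      0  -31/3   37/6 ]
R4 <- R4 - (31/25)*R3:  [       0        0        0  -167/50 ]
Upper-triangular form:
[ -2    2      3        5 ]
[  0  -12    -20      -14 ]
[  0    0  -25/3     23/3 ]
[  0    0      0  -167/50 ]
det(A) = (-1)^0 * (-2) * (-12) * (-25/3) * (-167/50) = 668  (0 row swaps -> sign +1)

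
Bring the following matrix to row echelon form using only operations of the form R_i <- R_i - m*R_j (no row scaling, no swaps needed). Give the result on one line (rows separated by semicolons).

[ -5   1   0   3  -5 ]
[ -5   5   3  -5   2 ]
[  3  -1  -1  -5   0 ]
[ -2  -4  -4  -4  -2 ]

REF = [-5 1 0 3 -5; 0 4 3 -8 7; 0 0 -7/10 -4 -23/10; 0 0 0 -10 10]

Forward elimination:
R2 <- R2 - (1)*R1:  [  0   4   3  -8   7 ]
R3 <- R3 - (-3/5)*R1:  [     0   -2/5     -1  -16/5     -3 ]
R4 <- R4 - (2/5)*R1:  [     0  -22/5     -4  -26/5      0 ]
R3 <- R3 - (-1/10)*R2:  [      0       0   -7/10      -4  -23/10 ]
R4 <- R4 - (-11/10)*R2:  [     0      0  -7/10    -14  77/10 ]
R4 <- R4 - (1)*R3:  [   0    0    0  -10   10 ]
Row echelon form:
[ -5  1      0    3      -5 ]
[  0  4      3   -8       7 ]
[  0  0  -7/10   -4  -23/10 ]
[  0  0      0  -10      10 ]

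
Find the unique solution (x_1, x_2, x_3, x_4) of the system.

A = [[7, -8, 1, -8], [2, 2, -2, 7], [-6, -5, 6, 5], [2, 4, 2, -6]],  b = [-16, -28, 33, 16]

(-4, 1, 4, -2)

Forward elimination on [A|b]:
R2 <- R2 - (2/7)*R1:  [      0    30/7   -16/7    65/7  -164/7 ]
R3 <- R3 - (-6/7)*R1:  [     0  -83/7   48/7  -13/7  135/7 ]
R4 <- R4 - (2/7)*R1:  [     0   44/7   12/7  -26/7  144/7 ]
R3 <- R3 - (-83/30)*R2:  [       0        0     8/15    143/6  -683/15 ]
R4 <- R4 - (22/15)*R2:  [      0       0   76/15   -52/3  824/15 ]
R4 <- R4 - (19/2)*R3:  [      0       0       0  -975/4   975/2 ]
Row echelon form:
[ 7    -8      1      -8  |      -16 ]
[ 0  30/7  -16/7    65/7  |   -164/7 ]
[ 0     0   8/15   143/6  |  -683/15 ]
[ 0     0      0  -975/4  |    975/2 ]
Back-substitution:
x_4 = (975/2) / (-975/4) = -2
x_3 = (-683/15 - (143/6)*(-2)) / (8/15) = 4
x_2 = (-164/7 - (-16/7)*(4) - (65/7)*(-2)) / (30/7) = 1
x_1 = (-16 - (-8)*(1) - (1)*(4) - (-8)*(-2)) / 7 = -4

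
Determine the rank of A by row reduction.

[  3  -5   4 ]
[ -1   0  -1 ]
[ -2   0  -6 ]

rank(A) = 3

Row reduction:
R2 <- R2 - (-1/3)*R1:  [    0  -5/3   1/3 ]
R3 <- R3 - (-2/3)*R1:  [     0  -10/3  -10/3 ]
R3 <- R3 - (2)*R2:  [  0   0  -4 ]
Row echelon form:
[ 3    -5    4 ]
[ 0  -5/3  1/3 ]
[ 0     0   -4 ]
Nonzero rows / pivot columns: 3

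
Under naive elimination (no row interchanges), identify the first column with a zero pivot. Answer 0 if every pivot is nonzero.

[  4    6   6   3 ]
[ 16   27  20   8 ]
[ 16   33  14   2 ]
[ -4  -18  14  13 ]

first zero-pivot column = 0

Naive forward elimination:
R2 <- R2 - (4)*R1:  [  0   3  -4  -4 ]
R3 <- R3 - (4)*R1:  [   0    9  -10  -10 ]
R4 <- R4 - (-1)*R1:  [   0  -12   20   16 ]
R3 <- R3 - (3)*R2:  [ 0  0  2  2 ]
R4 <- R4 - (-4)*R2:  [ 0  0  4  0 ]
R4 <- R4 - (2)*R3:  [  0   0   0  -4 ]
All pivots nonzero; naive elimination completes without hitting a zero pivot.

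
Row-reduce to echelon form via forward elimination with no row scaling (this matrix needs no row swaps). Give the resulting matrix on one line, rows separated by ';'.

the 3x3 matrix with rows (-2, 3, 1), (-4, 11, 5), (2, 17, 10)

REF = [-2 3 1; 0 5 3; 0 0 -1]

Forward elimination:
R2 <- R2 - (2)*R1:  [ 0  5  3 ]
R3 <- R3 - (-1)*R1:  [  0  20  11 ]
R3 <- R3 - (4)*R2:  [  0   0  -1 ]
Row echelon form:
[ -2  3   1 ]
[  0  5   3 ]
[  0  0  -1 ]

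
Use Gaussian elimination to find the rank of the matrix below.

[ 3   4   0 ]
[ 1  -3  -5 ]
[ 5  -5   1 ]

rank(A) = 3

Row reduction:
R2 <- R2 - (1/3)*R1:  [     0  -13/3     -5 ]
R3 <- R3 - (5/3)*R1:  [     0  -35/3      1 ]
R3 <- R3 - (35/13)*R2:  [      0       0  188/13 ]
Row echelon form:
[ 3      4       0 ]
[ 0  -13/3      -5 ]
[ 0      0  188/13 ]
Nonzero rows / pivot columns: 3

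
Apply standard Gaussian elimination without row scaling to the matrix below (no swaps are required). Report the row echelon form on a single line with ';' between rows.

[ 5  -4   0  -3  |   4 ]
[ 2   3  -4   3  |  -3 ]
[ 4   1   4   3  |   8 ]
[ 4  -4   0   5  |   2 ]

Forward elimination:
R2 <- R2 - (2/5)*R1:  [     0   23/5     -4   21/5  -23/5 ]
R3 <- R3 - (4/5)*R1:  [    0  21/5     4  27/5  24/5 ]
R4 <- R4 - (4/5)*R1:  [    0  -4/5     0  37/5  -6/5 ]
R3 <- R3 - (21/23)*R2:  [      0       0  176/23   36/23       9 ]
R4 <- R4 - (-4/23)*R2:  [      0       0  -16/23  187/23      -2 ]
R4 <- R4 - (-1/11)*R3:  [      0       0       0   91/11  -13/11 ]
Row echelon form:
[ 5    -4       0     -3  |       4 ]
[ 0  23/5      -4   21/5  |   -23/5 ]
[ 0     0  176/23  36/23  |       9 ]
[ 0     0       0  91/11  |  -13/11 ]

REF = [5 -4 0 -3 4; 0 23/5 -4 21/5 -23/5; 0 0 176/23 36/23 9; 0 0 0 91/11 -13/11]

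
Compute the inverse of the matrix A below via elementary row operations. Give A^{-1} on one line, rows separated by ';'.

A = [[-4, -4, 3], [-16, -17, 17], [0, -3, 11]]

inverse = [17/2 -35/16 17/16; -11 11/4 -5/4; -3 3/4 -1/4]

Gauss-Jordan on [A | I]:
R1 <- (1/-4)*R1:  [    1     1  -3/4  |  -1/4     0     0 ]
R2 <- R2 - (-16)*R1:  [  0  -1   5  |  -4   1   0 ]
R2 <- (1/-1)*R2:  [  0   1  -5  |   4  -1   0 ]
R1 <- R1 - (1)*R2:  [     1      0   17/4  |  -17/4      1      0 ]
R3 <- R3 - (-3)*R2:  [  0   0  -4  |  12  -3   1 ]
R3 <- (1/-4)*R3:  [    0     0     1  |    -3   3/4  -1/4 ]
R1 <- R1 - (17/4)*R3:  [      1       0       0  |    17/2  -35/16   17/16 ]
R2 <- R2 - (-5)*R3:  [    0     1     0  |   -11  11/4  -5/4 ]
Right block of [I | A^{-1}] is the inverse:
[ 17/2  -35/16  17/16 ]
[  -11    11/4   -5/4 ]
[   -3     3/4   -1/4 ]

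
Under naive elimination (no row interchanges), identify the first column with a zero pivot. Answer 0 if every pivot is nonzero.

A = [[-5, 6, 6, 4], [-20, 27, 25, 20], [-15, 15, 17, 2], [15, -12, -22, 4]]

Naive forward elimination:
R2 <- R2 - (4)*R1:  [ 0  3  1  4 ]
R3 <- R3 - (3)*R1:  [   0   -3   -1  -10 ]
R4 <- R4 - (-3)*R1:  [  0   6  -4  16 ]
R3 <- R3 - (-1)*R2:  [  0   0   0  -6 ]
R4 <- R4 - (2)*R2:  [  0   0  -6   8 ]
Matrix at this point:
[ -5  6   6   4 ]
[  0  3   1   4 ]
[  0  0   0  -6 ]
[  0  0  -6   8 ]
Pivot entry (3,3) is zero but row 4 has -6 in column 3 -> naive elimination stops; a row interchange (e.g. R3 <-> R4) would be required here.

first zero-pivot column = 3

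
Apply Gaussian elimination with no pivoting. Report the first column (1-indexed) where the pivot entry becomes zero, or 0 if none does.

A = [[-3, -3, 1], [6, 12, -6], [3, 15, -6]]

Naive forward elimination:
R2 <- R2 - (-2)*R1:  [  0   6  -4 ]
R3 <- R3 - (-1)*R1:  [  0  12  -5 ]
R3 <- R3 - (2)*R2:  [ 0  0  3 ]
All pivots nonzero; naive elimination completes without hitting a zero pivot.

first zero-pivot column = 0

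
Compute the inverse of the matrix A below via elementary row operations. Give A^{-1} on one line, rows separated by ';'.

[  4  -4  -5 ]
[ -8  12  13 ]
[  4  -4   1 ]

Gauss-Jordan on [A | I]:
R1 <- (1/4)*R1:  [    1    -1  -5/4  |   1/4     0     0 ]
R2 <- R2 - (-8)*R1:  [ 0  4  3  |  2  1  0 ]
R3 <- R3 - (4)*R1:  [  0   0   6  |  -1   0   1 ]
R2 <- (1/4)*R2:  [   0    1  3/4  |  1/2  1/4    0 ]
R1 <- R1 - (-1)*R2:  [    1     0  -1/2  |   3/4   1/4     0 ]
R3 <- (1/6)*R3:  [    0     0     1  |  -1/6     0   1/6 ]
R1 <- R1 - (-1/2)*R3:  [    1     0     0  |   2/3   1/4  1/12 ]
R2 <- R2 - (3/4)*R3:  [    0     1     0  |   5/8   1/4  -1/8 ]
Right block of [I | A^{-1}] is the inverse:
[  2/3  1/4  1/12 ]
[  5/8  1/4  -1/8 ]
[ -1/6    0   1/6 ]

inverse = [2/3 1/4 1/12; 5/8 1/4 -1/8; -1/6 0 1/6]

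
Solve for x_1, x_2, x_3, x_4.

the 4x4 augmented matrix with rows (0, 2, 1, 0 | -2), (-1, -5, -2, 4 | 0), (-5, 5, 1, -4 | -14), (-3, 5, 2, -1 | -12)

Forward elimination on [A|b]:
R1 <-> R2   (pivot in column 1 was zero)
[ -1  -5  -2   4    0 ]
[  0   2   1   0   -2 ]
[ -5   5   1  -4  -14 ]
[ -3   5   2  -1  -12 ]
R3 <- R3 - (5)*R1:  [   0   30   11  -24  -14 ]
R4 <- R4 - (3)*R1:  [   0   20    8  -13  -12 ]
R3 <- R3 - (15)*R2:  [   0    0   -4  -24   16 ]
R4 <- R4 - (10)*R2:  [   0    0   -2  -13    8 ]
R4 <- R4 - (1/2)*R3:  [  0   0   0  -1   0 ]
Row echelon form:
[ -1  -5  -2    4  |   0 ]
[  0   2   1    0  |  -2 ]
[  0   0  -4  -24  |  16 ]
[  0   0   0   -1  |   0 ]
Back-substitution:
x_4 = (0) / -1 = 0
x_3 = (16 - (-24)*(0)) / -4 = -4
x_2 = (-2 - (1)*(-4)) / 2 = 1
x_1 = (0 - (-5)*(1) - (-2)*(-4) - (4)*(0)) / -1 = 3

(3, 1, -4, 0)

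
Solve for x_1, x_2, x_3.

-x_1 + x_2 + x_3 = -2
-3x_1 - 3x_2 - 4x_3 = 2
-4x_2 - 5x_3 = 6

Forward elimination on [A|b]:
R2 <- R2 - (3)*R1:  [  0  -6  -7   8 ]
R3 <- R3 - (2/3)*R2:  [    0     0  -1/3   2/3 ]
Row echelon form:
[ -1   1     1  |   -2 ]
[  0  -6    -7  |    8 ]
[  0   0  -1/3  |  2/3 ]
Back-substitution:
x_3 = (2/3) / (-1/3) = -2
x_2 = (8 - (-7)*(-2)) / -6 = 1
x_1 = (-2 - (1)*(1) - (1)*(-2)) / -1 = 1

(1, 1, -2)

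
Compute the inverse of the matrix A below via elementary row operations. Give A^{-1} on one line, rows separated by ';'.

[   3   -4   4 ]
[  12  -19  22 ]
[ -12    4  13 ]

Gauss-Jordan on [A | I]:
R1 <- (1/3)*R1:  [    1  -4/3   4/3  |   1/3     0     0 ]
R2 <- R2 - (12)*R1:  [  0  -3   6  |  -4   1   0 ]
R3 <- R3 - (-12)*R1:  [   0  -12   29  |    4    0    1 ]
R2 <- (1/-3)*R2:  [    0     1    -2  |   4/3  -1/3     0 ]
R1 <- R1 - (-4/3)*R2:  [    1     0  -4/3  |  19/9  -4/9     0 ]
R3 <- R3 - (-12)*R2:  [  0   0   5  |  20  -4   1 ]
R3 <- (1/5)*R3:  [    0     0     1  |     4  -4/5   1/5 ]
R1 <- R1 - (-4/3)*R3:  [      1       0       0  |    67/9  -68/45    4/15 ]
R2 <- R2 - (-2)*R3:  [      0       1       0  |    28/3  -29/15     2/5 ]
Right block of [I | A^{-1}] is the inverse:
[ 67/9  -68/45  4/15 ]
[ 28/3  -29/15   2/5 ]
[    4    -4/5   1/5 ]

inverse = [67/9 -68/45 4/15; 28/3 -29/15 2/5; 4 -4/5 1/5]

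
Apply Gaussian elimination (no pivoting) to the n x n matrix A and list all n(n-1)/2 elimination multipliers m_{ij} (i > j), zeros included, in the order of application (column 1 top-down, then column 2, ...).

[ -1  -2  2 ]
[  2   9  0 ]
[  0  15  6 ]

Forward elimination:
R2 <- R2 - (-2)*R1:  [ 0  5  4 ]
R3: entry in column 1 is already 0 -> m_{31} = 0 (no row operation needed)
R3 <- R3 - (3)*R2:  [  0   0  -6 ]
Multipliers (in order of application): m_{21} = -2, m_{31} = 0, m_{32} = 3

multipliers: -2, 0, 3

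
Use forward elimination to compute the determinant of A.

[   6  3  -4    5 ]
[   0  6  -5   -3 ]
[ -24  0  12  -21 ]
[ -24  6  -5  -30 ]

det(A) = 864

Forward elimination:
R3 <- R3 - (-4)*R1:  [  0  12  -4  -1 ]
R4 <- R4 - (-4)*R1:  [   0   18  -21  -10 ]
R3 <- R3 - (2)*R2:  [ 0  0  6  5 ]
R4 <- R4 - (3)*R2:  [  0   0  -6  -1 ]
R4 <- R4 - (-1)*R3:  [ 0  0  0  4 ]
Upper-triangular form:
[ 6  3  -4   5 ]
[ 0  6  -5  -3 ]
[ 0  0   6   5 ]
[ 0  0   0   4 ]
det(A) = (-1)^0 * (6) * (6) * (6) * (4) = 864  (0 row swaps -> sign +1)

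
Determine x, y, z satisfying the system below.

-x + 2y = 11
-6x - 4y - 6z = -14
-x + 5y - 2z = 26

(-1, 5, 0)

Forward elimination on [A|b]:
R2 <- R2 - (6)*R1:  [   0  -16   -6  -80 ]
R3 <- R3 - (1)*R1:  [  0   3  -2  15 ]
R3 <- R3 - (-3/16)*R2:  [     0      0  -25/8      0 ]
Row echelon form:
[ -1    2      0  |   11 ]
[  0  -16     -6  |  -80 ]
[  0    0  -25/8  |    0 ]
Back-substitution:
z = (0) / (-25/8) = 0
y = (-80 - (-6)*(0)) / -16 = 5
x = (11 - (2)*(5)) / -1 = -1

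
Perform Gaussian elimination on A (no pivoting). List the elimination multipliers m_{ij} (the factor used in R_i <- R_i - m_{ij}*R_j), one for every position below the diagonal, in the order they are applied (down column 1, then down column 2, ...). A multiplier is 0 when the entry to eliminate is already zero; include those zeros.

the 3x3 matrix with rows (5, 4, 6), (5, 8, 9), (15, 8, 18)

multipliers: 1, 3, -1

Forward elimination:
R2 <- R2 - (1)*R1:  [ 0  4  3 ]
R3 <- R3 - (3)*R1:  [  0  -4   0 ]
R3 <- R3 - (-1)*R2:  [ 0  0  3 ]
Multipliers (in order of application): m_{21} = 1, m_{31} = 3, m_{32} = -1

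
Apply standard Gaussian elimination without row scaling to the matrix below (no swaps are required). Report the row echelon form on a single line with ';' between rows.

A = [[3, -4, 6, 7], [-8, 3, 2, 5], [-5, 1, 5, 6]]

Forward elimination:
R2 <- R2 - (-8/3)*R1:  [     0  -23/3     18   71/3 ]
R3 <- R3 - (-5/3)*R1:  [     0  -17/3     15   53/3 ]
R3 <- R3 - (17/23)*R2:  [     0      0  39/23   4/23 ]
Row echelon form:
[ 3     -4      6     7 ]
[ 0  -23/3     18  71/3 ]
[ 0      0  39/23  4/23 ]

REF = [3 -4 6 7; 0 -23/3 18 71/3; 0 0 39/23 4/23]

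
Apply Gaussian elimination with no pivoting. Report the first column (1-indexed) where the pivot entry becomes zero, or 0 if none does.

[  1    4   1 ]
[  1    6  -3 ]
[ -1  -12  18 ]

first zero-pivot column = 0

Naive forward elimination:
R2 <- R2 - (1)*R1:  [  0   2  -4 ]
R3 <- R3 - (-1)*R1:  [  0  -8  19 ]
R3 <- R3 - (-4)*R2:  [ 0  0  3 ]
All pivots nonzero; naive elimination completes without hitting a zero pivot.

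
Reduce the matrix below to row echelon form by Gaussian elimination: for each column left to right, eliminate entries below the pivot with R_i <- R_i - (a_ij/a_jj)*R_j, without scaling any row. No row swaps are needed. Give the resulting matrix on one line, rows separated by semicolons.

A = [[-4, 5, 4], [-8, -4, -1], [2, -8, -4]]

Forward elimination:
R2 <- R2 - (2)*R1:  [   0  -14   -9 ]
R3 <- R3 - (-1/2)*R1:  [     0  -11/2     -2 ]
R3 <- R3 - (11/28)*R2:  [     0      0  43/28 ]
Row echelon form:
[ -4    5      4 ]
[  0  -14     -9 ]
[  0    0  43/28 ]

REF = [-4 5 4; 0 -14 -9; 0 0 43/28]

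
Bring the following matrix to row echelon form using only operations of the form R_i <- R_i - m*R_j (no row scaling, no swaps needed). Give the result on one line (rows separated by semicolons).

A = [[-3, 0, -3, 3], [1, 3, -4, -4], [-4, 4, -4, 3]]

Forward elimination:
R2 <- R2 - (-1/3)*R1:  [  0   3  -5  -3 ]
R3 <- R3 - (4/3)*R1:  [  0   4   0  -1 ]
R3 <- R3 - (4/3)*R2:  [    0     0  20/3     3 ]
Row echelon form:
[ -3  0    -3   3 ]
[  0  3    -5  -3 ]
[  0  0  20/3   3 ]

REF = [-3 0 -3 3; 0 3 -5 -3; 0 0 20/3 3]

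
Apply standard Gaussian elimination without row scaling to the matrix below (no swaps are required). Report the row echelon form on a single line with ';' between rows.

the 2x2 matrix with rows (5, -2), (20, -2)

Forward elimination:
R2 <- R2 - (4)*R1:  [ 0  6 ]
Row echelon form:
[ 5  -2 ]
[ 0   6 ]

REF = [5 -2; 0 6]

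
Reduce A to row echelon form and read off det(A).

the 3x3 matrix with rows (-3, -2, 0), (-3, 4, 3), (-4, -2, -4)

Forward elimination:
R2 <- R2 - (1)*R1:  [ 0  6  3 ]
R3 <- R3 - (4/3)*R1:  [   0  2/3   -4 ]
R3 <- R3 - (1/9)*R2:  [     0      0  -13/3 ]
Upper-triangular form:
[ -3  -2      0 ]
[  0   6      3 ]
[  0   0  -13/3 ]
det(A) = (-1)^0 * (-3) * (6) * (-13/3) = 78  (0 row swaps -> sign +1)

det(A) = 78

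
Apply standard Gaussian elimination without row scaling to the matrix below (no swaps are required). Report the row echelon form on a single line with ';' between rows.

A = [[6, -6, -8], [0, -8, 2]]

Forward elimination:
Row echelon form:
[ 6  -6  -8 ]
[ 0  -8   2 ]

REF = [6 -6 -8; 0 -8 2]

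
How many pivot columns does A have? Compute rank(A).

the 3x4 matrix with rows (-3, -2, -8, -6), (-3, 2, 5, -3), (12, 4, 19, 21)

rank(A) = 2

Row reduction:
R2 <- R2 - (1)*R1:  [  0   4  13   3 ]
R3 <- R3 - (-4)*R1:  [   0   -4  -13   -3 ]
R3 <- R3 - (-1)*R2:  [ 0  0  0  0 ]
Row echelon form:
[ -3  -2  -8  -6 ]
[  0   4  13   3 ]
[  0   0   0   0 ]
Nonzero rows / pivot columns: 2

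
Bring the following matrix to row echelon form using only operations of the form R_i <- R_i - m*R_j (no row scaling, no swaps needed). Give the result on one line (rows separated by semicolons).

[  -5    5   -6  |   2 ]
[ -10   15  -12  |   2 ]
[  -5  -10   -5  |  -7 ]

Forward elimination:
R2 <- R2 - (2)*R1:  [  0   5   0  -2 ]
R3 <- R3 - (1)*R1:  [   0  -15    1   -9 ]
R3 <- R3 - (-3)*R2:  [   0    0    1  -15 ]
Row echelon form:
[ -5  5  -6  |    2 ]
[  0  5   0  |   -2 ]
[  0  0   1  |  -15 ]

REF = [-5 5 -6 2; 0 5 0 -2; 0 0 1 -15]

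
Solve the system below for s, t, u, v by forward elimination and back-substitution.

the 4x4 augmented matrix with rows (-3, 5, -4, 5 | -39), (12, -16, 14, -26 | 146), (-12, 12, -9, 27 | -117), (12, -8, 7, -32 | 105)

(-1, -4, 3, -2)

Forward elimination on [A|b]:
R2 <- R2 - (-4)*R1:  [   0    4   -2   -6  -10 ]
R3 <- R3 - (4)*R1:  [  0  -8   7   7  39 ]
R4 <- R4 - (-4)*R1:  [   0   12   -9  -12  -51 ]
R3 <- R3 - (-2)*R2:  [  0   0   3  -5  19 ]
R4 <- R4 - (3)*R2:  [   0    0   -3    6  -21 ]
R4 <- R4 - (-1)*R3:  [  0   0   0   1  -2 ]
Row echelon form:
[ -3  5  -4   5  |  -39 ]
[  0  4  -2  -6  |  -10 ]
[  0  0   3  -5  |   19 ]
[  0  0   0   1  |   -2 ]
Back-substitution:
v = (-2) / 1 = -2
u = (19 - (-5)*(-2)) / 3 = 3
t = (-10 - (-2)*(3) - (-6)*(-2)) / 4 = -4
s = (-39 - (5)*(-4) - (-4)*(3) - (5)*(-2)) / -3 = -1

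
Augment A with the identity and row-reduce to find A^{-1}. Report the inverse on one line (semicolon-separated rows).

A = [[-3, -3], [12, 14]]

inverse = [-7/3 -1/2; 2 1/2]

Gauss-Jordan on [A | I]:
R1 <- (1/-3)*R1:  [    1     1  |  -1/3     0 ]
R2 <- R2 - (12)*R1:  [ 0  2  |  4  1 ]
R2 <- (1/2)*R2:  [   0    1  |    2  1/2 ]
R1 <- R1 - (1)*R2:  [    1     0  |  -7/3  -1/2 ]
Right block of [I | A^{-1}] is the inverse:
[ -7/3  -1/2 ]
[    2   1/2 ]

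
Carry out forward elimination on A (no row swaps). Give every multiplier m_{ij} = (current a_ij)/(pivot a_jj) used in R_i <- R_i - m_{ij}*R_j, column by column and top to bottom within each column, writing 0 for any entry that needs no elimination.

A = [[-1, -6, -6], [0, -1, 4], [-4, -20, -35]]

multipliers: 0, 4, -4

Forward elimination:
R2: entry in column 1 is already 0 -> m_{21} = 0 (no row operation needed)
R3 <- R3 - (4)*R1:  [   0    4  -11 ]
R3 <- R3 - (-4)*R2:  [ 0  0  5 ]
Multipliers (in order of application): m_{21} = 0, m_{31} = 4, m_{32} = -4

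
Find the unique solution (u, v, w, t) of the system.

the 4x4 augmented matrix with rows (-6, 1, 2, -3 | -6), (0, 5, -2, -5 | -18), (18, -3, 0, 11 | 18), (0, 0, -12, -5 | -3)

(-1, -1, -1, 3)

Forward elimination on [A|b]:
R3 <- R3 - (-3)*R1:  [ 0  0  6  2  0 ]
R4 <- R4 - (-2)*R3:  [  0   0   0  -1  -3 ]
Row echelon form:
[ -6  1   2  -3  |   -6 ]
[  0  5  -2  -5  |  -18 ]
[  0  0   6   2  |    0 ]
[  0  0   0  -1  |   -3 ]
Back-substitution:
t = (-3) / -1 = 3
w = (0 - (2)*(3)) / 6 = -1
v = (-18 - (-2)*(-1) - (-5)*(3)) / 5 = -1
u = (-6 - (1)*(-1) - (2)*(-1) - (-3)*(3)) / -6 = -1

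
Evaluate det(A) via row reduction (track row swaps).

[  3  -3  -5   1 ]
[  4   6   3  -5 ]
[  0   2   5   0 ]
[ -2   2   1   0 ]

Forward elimination:
R2 <- R2 - (4/3)*R1:  [     0     10   29/3  -19/3 ]
R4 <- R4 - (-2/3)*R1:  [    0     0  -7/3   2/3 ]
R3 <- R3 - (1/5)*R2:  [     0      0  46/15  19/15 ]
R4 <- R4 - (-35/46)*R3:  [     0      0      0  75/46 ]
Upper-triangular form:
[ 3  -3     -5      1 ]
[ 0  10   29/3  -19/3 ]
[ 0   0  46/15  19/15 ]
[ 0   0      0  75/46 ]
det(A) = (-1)^0 * (3) * (10) * (46/15) * (75/46) = 150  (0 row swaps -> sign +1)

det(A) = 150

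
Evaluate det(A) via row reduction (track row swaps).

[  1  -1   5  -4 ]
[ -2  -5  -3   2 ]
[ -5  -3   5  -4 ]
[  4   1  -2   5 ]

Forward elimination:
R2 <- R2 - (-2)*R1:  [  0  -7   7  -6 ]
R3 <- R3 - (-5)*R1:  [   0   -8   30  -24 ]
R4 <- R4 - (4)*R1:  [   0    5  -22   21 ]
R3 <- R3 - (8/7)*R2:  [      0       0      22  -120/7 ]
R4 <- R4 - (-5/7)*R2:  [     0      0    -17  117/7 ]
R4 <- R4 - (-17/22)*R3:  [      0       0       0  267/77 ]
Upper-triangular form:
[ 1  -1   5      -4 ]
[ 0  -7   7      -6 ]
[ 0   0  22  -120/7 ]
[ 0   0   0  267/77 ]
det(A) = (-1)^0 * (1) * (-7) * (22) * (267/77) = -534  (0 row swaps -> sign +1)

det(A) = -534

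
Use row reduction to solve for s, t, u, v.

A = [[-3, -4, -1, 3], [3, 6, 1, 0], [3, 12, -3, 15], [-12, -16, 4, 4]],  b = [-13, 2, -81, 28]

(-5, 2, 5, -5)

Forward elimination on [A|b]:
R2 <- R2 - (-1)*R1:  [   0    2    0    3  -11 ]
R3 <- R3 - (-1)*R1:  [   0    8   -4   18  -94 ]
R4 <- R4 - (4)*R1:  [  0   0   8  -8  80 ]
R3 <- R3 - (4)*R2:  [   0    0   -4    6  -50 ]
R4 <- R4 - (-2)*R3:  [   0    0    0    4  -20 ]
Row echelon form:
[ -3  -4  -1  3  |  -13 ]
[  0   2   0  3  |  -11 ]
[  0   0  -4  6  |  -50 ]
[  0   0   0  4  |  -20 ]
Back-substitution:
v = (-20) / 4 = -5
u = (-50 - (6)*(-5)) / -4 = 5
t = (-11 - (3)*(-5)) / 2 = 2
s = (-13 - (-4)*(2) - (-1)*(5) - (3)*(-5)) / -3 = -5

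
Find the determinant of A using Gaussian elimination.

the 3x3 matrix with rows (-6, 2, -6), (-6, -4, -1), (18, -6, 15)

Forward elimination:
R2 <- R2 - (1)*R1:  [  0  -6   5 ]
R3 <- R3 - (-3)*R1:  [  0   0  -3 ]
Upper-triangular form:
[ -6   2  -6 ]
[  0  -6   5 ]
[  0   0  -3 ]
det(A) = (-1)^0 * (-6) * (-6) * (-3) = -108  (0 row swaps -> sign +1)

det(A) = -108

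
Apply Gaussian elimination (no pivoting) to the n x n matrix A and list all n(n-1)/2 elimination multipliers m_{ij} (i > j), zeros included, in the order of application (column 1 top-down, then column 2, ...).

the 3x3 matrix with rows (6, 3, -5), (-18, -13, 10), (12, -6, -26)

multipliers: -3, 2, 3

Forward elimination:
R2 <- R2 - (-3)*R1:  [  0  -4  -5 ]
R3 <- R3 - (2)*R1:  [   0  -12  -16 ]
R3 <- R3 - (3)*R2:  [  0   0  -1 ]
Multipliers (in order of application): m_{21} = -3, m_{31} = 2, m_{32} = 3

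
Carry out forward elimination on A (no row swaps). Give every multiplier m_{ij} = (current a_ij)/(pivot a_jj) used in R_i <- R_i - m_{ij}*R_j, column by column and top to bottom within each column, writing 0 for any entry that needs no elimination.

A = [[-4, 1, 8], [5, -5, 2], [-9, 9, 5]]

multipliers: -5/4, 9/4, -9/5

Forward elimination:
R2 <- R2 - (-5/4)*R1:  [     0  -15/4     12 ]
R3 <- R3 - (9/4)*R1:  [    0  27/4   -13 ]
R3 <- R3 - (-9/5)*R2:  [    0     0  43/5 ]
Multipliers (in order of application): m_{21} = -5/4, m_{31} = 9/4, m_{32} = -9/5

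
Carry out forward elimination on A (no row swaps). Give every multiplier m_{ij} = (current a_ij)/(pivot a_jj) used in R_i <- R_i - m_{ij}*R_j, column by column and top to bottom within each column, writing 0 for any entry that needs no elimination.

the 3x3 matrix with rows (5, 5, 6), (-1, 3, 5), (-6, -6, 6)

multipliers: -1/5, -6/5, 0

Forward elimination:
R2 <- R2 - (-1/5)*R1:  [    0     4  31/5 ]
R3 <- R3 - (-6/5)*R1:  [    0     0  66/5 ]
R3: entry in column 2 is already 0 -> m_{32} = 0 (no row operation needed)
Multipliers (in order of application): m_{21} = -1/5, m_{31} = -6/5, m_{32} = 0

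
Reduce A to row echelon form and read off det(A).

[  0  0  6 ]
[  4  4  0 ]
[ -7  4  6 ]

Forward elimination:
R1 <-> R2   (pivot in column 1 was zero)
[  4  4  0 ]
[  0  0  6 ]
[ -7  4  6 ]
R3 <- R3 - (-7/4)*R1:  [  0  11   6 ]
R2 <-> R3   (pivot in column 2 was zero)
[ 4   4  0 ]
[ 0  11  6 ]
[ 0   0  6 ]
Upper-triangular form:
[ 4   4  0 ]
[ 0  11  6 ]
[ 0   0  6 ]
det(A) = (-1)^2 * (4) * (11) * (6) = 264  (2 row swaps -> sign +1)

det(A) = 264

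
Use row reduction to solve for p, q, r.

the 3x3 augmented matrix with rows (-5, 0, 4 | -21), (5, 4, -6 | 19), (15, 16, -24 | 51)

(5, 0, 1)

Forward elimination on [A|b]:
R2 <- R2 - (-1)*R1:  [  0   4  -2  -2 ]
R3 <- R3 - (-3)*R1:  [   0   16  -12  -12 ]
R3 <- R3 - (4)*R2:  [  0   0  -4  -4 ]
Row echelon form:
[ -5  0   4  |  -21 ]
[  0  4  -2  |   -2 ]
[  0  0  -4  |   -4 ]
Back-substitution:
r = (-4) / -4 = 1
q = (-2 - (-2)*(1)) / 4 = 0
p = (-21 - (4)*(1)) / -5 = 5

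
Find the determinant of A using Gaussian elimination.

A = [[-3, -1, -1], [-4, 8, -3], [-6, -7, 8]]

Forward elimination:
R2 <- R2 - (4/3)*R1:  [    0  28/3  -5/3 ]
R3 <- R3 - (2)*R1:  [  0  -5  10 ]
R3 <- R3 - (-15/28)*R2:  [      0       0  255/28 ]
Upper-triangular form:
[ -3    -1      -1 ]
[  0  28/3    -5/3 ]
[  0     0  255/28 ]
det(A) = (-1)^0 * (-3) * (28/3) * (255/28) = -255  (0 row swaps -> sign +1)

det(A) = -255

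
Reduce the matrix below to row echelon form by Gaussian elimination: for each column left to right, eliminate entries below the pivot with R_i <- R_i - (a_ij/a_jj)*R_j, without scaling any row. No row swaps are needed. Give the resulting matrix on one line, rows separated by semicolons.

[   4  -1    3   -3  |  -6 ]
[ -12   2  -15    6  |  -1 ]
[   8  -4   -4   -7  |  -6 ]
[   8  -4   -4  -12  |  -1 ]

REF = [4 -1 3 -3 -6; 0 -1 -6 -3 -19; 0 0 2 5 44; 0 0 0 -5 5]

Forward elimination:
R2 <- R2 - (-3)*R1:  [   0   -1   -6   -3  -19 ]
R3 <- R3 - (2)*R1:  [   0   -2  -10   -1    6 ]
R4 <- R4 - (2)*R1:  [   0   -2  -10   -6   11 ]
R3 <- R3 - (2)*R2:  [  0   0   2   5  44 ]
R4 <- R4 - (2)*R2:  [  0   0   2   0  49 ]
R4 <- R4 - (1)*R3:  [  0   0   0  -5   5 ]
Row echelon form:
[ 4  -1   3  -3  |   -6 ]
[ 0  -1  -6  -3  |  -19 ]
[ 0   0   2   5  |   44 ]
[ 0   0   0  -5  |    5 ]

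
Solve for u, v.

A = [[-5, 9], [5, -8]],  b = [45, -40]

Forward elimination on [A|b]:
R2 <- R2 - (-1)*R1:  [ 0  1  5 ]
Row echelon form:
[ -5  9  |  45 ]
[  0  1  |   5 ]
Back-substitution:
v = (5) / 1 = 5
u = (45 - (9)*(5)) / -5 = 0

(0, 5)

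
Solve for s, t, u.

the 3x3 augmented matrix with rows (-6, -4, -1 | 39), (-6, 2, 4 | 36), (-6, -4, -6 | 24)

Forward elimination on [A|b]:
R2 <- R2 - (1)*R1:  [  0   6   5  -3 ]
R3 <- R3 - (1)*R1:  [   0    0   -5  -15 ]
Row echelon form:
[ -6  -4  -1  |   39 ]
[  0   6   5  |   -3 ]
[  0   0  -5  |  -15 ]
Back-substitution:
u = (-15) / -5 = 3
t = (-3 - (5)*(3)) / 6 = -3
s = (39 - (-4)*(-3) - (-1)*(3)) / -6 = -5

(-5, -3, 3)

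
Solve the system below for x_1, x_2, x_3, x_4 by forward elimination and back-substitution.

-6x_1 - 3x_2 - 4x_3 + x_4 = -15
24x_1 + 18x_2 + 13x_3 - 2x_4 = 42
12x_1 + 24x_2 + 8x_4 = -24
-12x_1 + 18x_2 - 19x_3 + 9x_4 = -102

(4, -3, 0, 0)

Forward elimination on [A|b]:
R2 <- R2 - (-4)*R1:  [   0    6   -3    2  -18 ]
R3 <- R3 - (-2)*R1:  [   0   18   -8   10  -54 ]
R4 <- R4 - (2)*R1:  [   0   24  -11    7  -72 ]
R3 <- R3 - (3)*R2:  [ 0  0  1  4  0 ]
R4 <- R4 - (4)*R2:  [  0   0   1  -1   0 ]
R4 <- R4 - (1)*R3:  [  0   0   0  -5   0 ]
Row echelon form:
[ -6  -3  -4   1  |  -15 ]
[  0   6  -3   2  |  -18 ]
[  0   0   1   4  |    0 ]
[  0   0   0  -5  |    0 ]
Back-substitution:
x_4 = (0) / -5 = 0
x_3 = (0 - (4)*(0)) / 1 = 0
x_2 = (-18 - (-3)*(0) - (2)*(0)) / 6 = -3
x_1 = (-15 - (-3)*(-3) - (-4)*(0) - (1)*(0)) / -6 = 4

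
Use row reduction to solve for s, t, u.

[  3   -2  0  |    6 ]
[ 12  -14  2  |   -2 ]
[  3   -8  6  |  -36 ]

Forward elimination on [A|b]:
R2 <- R2 - (4)*R1:  [   0   -6    2  -26 ]
R3 <- R3 - (1)*R1:  [   0   -6    6  -42 ]
R3 <- R3 - (1)*R2:  [   0    0    4  -16 ]
Row echelon form:
[ 3  -2  0  |    6 ]
[ 0  -6  2  |  -26 ]
[ 0   0  4  |  -16 ]
Back-substitution:
u = (-16) / 4 = -4
t = (-26 - (2)*(-4)) / -6 = 3
s = (6 - (-2)*(3)) / 3 = 4

(4, 3, -4)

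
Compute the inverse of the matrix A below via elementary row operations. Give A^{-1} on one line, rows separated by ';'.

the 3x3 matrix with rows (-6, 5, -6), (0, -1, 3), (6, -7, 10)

inverse = [-11/12 2/3 -3/4; -3/2 2 -3/2; -1/2 1 -1/2]

Gauss-Jordan on [A | I]:
R1 <- (1/-6)*R1:  [    1  -5/6     1  |  -1/6     0     0 ]
R3 <- R3 - (6)*R1:  [  0  -2   4  |   1   0   1 ]
R2 <- (1/-1)*R2:  [  0   1  -3  |   0  -1   0 ]
R1 <- R1 - (-5/6)*R2:  [    1     0  -3/2  |  -1/6  -5/6     0 ]
R3 <- R3 - (-2)*R2:  [  0   0  -2  |   1  -2   1 ]
R3 <- (1/-2)*R3:  [    0     0     1  |  -1/2     1  -1/2 ]
R1 <- R1 - (-3/2)*R3:  [      1       0       0  |  -11/12     2/3    -3/4 ]
R2 <- R2 - (-3)*R3:  [    0     1     0  |  -3/2     2  -3/2 ]
Right block of [I | A^{-1}] is the inverse:
[ -11/12  2/3  -3/4 ]
[   -3/2    2  -3/2 ]
[   -1/2    1  -1/2 ]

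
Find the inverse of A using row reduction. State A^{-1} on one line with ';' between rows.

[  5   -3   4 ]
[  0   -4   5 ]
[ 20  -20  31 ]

inverse = [6/25 -13/100 -1/100; -1 -3/4 1/4; -4/5 -2/5 1/5]

Gauss-Jordan on [A | I]:
R1 <- (1/5)*R1:  [    1  -3/5   4/5  |   1/5     0     0 ]
R3 <- R3 - (20)*R1:  [  0  -8  15  |  -4   0   1 ]
R2 <- (1/-4)*R2:  [    0     1  -5/4  |     0  -1/4     0 ]
R1 <- R1 - (-3/5)*R2:  [     1      0   1/20  |    1/5  -3/20      0 ]
R3 <- R3 - (-8)*R2:  [  0   0   5  |  -4  -2   1 ]
R3 <- (1/5)*R3:  [    0     0     1  |  -4/5  -2/5   1/5 ]
R1 <- R1 - (1/20)*R3:  [       1        0        0  |     6/25  -13/100   -1/100 ]
R2 <- R2 - (-5/4)*R3:  [    0     1     0  |    -1  -3/4   1/4 ]
Right block of [I | A^{-1}] is the inverse:
[ 6/25  -13/100  -1/100 ]
[   -1     -3/4     1/4 ]
[ -4/5     -2/5     1/5 ]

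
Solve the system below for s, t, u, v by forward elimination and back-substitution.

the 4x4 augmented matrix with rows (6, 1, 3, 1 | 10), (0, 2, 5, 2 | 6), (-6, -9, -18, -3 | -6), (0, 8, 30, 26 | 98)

Forward elimination on [A|b]:
R3 <- R3 - (-1)*R1:  [   0   -8  -15   -2    4 ]
R3 <- R3 - (-4)*R2:  [  0   0   5   6  28 ]
R4 <- R4 - (4)*R2:  [  0   0  10  18  74 ]
R4 <- R4 - (2)*R3:  [  0   0   0   6  18 ]
Row echelon form:
[ 6  1  3  1  |  10 ]
[ 0  2  5  2  |   6 ]
[ 0  0  5  6  |  28 ]
[ 0  0  0  6  |  18 ]
Back-substitution:
v = (18) / 6 = 3
u = (28 - (6)*(3)) / 5 = 2
t = (6 - (5)*(2) - (2)*(3)) / 2 = -5
s = (10 - (1)*(-5) - (3)*(2) - (1)*(3)) / 6 = 1

(1, -5, 2, 3)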